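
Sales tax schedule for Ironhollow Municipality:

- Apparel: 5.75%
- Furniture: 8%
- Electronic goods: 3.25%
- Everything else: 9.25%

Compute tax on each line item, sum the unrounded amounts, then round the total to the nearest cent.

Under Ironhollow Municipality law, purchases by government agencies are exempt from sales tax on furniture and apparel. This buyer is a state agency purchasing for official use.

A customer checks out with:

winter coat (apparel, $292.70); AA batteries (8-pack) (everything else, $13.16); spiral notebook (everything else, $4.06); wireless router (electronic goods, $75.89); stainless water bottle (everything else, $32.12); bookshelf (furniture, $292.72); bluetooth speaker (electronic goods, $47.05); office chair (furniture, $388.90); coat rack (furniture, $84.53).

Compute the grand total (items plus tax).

Winter coat $292.70: apparel, buyer-exempt → 0% → $0.00
AA batteries (8-pack) $13.16: everything else → 9.25% → $1.2173
Spiral notebook $4.06: everything else → 9.25% → $0.37555
Wireless router $75.89: electronic goods → 3.25% → $2.466425
Stainless water bottle $32.12: everything else → 9.25% → $2.9711
Bookshelf $292.72: furniture, buyer-exempt → 0% → $0.00
Bluetooth speaker $47.05: electronic goods → 3.25% → $1.529125
Office chair $388.90: furniture, buyer-exempt → 0% → $0.00
Coat rack $84.53: furniture, buyer-exempt → 0% → $0.00
Subtotal = $1231.13; unrounded tax = $8.5595 → $8.56; total due = $1239.69

$1239.69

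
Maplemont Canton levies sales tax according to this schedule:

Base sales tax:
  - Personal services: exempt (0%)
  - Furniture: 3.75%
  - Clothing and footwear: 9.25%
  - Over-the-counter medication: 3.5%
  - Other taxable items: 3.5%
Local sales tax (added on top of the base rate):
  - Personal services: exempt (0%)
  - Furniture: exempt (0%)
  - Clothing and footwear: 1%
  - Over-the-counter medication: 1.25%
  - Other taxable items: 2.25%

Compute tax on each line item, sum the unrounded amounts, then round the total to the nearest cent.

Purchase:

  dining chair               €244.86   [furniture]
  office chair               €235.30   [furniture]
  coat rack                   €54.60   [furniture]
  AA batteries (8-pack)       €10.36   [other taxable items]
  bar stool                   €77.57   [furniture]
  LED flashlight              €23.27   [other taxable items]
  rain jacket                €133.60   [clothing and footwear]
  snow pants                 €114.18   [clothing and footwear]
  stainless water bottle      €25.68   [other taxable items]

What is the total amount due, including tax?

€971.19

Dining chair €244.86: furniture → 3.75% + 0% local = 3.75% → €9.18225
Office chair €235.30: furniture → 3.75% + 0% local = 3.75% → €8.82375
Coat rack €54.60: furniture → 3.75% + 0% local = 3.75% → €2.0475
AA batteries (8-pack) €10.36: other taxable items → 3.5% + 2.25% local = 5.75% → €0.5957
Bar stool €77.57: furniture → 3.75% + 0% local = 3.75% → €2.908875
LED flashlight €23.27: other taxable items → 3.5% + 2.25% local = 5.75% → €1.338025
Rain jacket €133.60: clothing and footwear → 9.25% + 1% local = 10.25% → €13.694
Snow pants €114.18: clothing and footwear → 9.25% + 1% local = 10.25% → €11.70345
Stainless water bottle €25.68: other taxable items → 3.5% + 2.25% local = 5.75% → €1.4766
Subtotal = €919.42; unrounded tax = €51.77015 → €51.77; total due = €971.19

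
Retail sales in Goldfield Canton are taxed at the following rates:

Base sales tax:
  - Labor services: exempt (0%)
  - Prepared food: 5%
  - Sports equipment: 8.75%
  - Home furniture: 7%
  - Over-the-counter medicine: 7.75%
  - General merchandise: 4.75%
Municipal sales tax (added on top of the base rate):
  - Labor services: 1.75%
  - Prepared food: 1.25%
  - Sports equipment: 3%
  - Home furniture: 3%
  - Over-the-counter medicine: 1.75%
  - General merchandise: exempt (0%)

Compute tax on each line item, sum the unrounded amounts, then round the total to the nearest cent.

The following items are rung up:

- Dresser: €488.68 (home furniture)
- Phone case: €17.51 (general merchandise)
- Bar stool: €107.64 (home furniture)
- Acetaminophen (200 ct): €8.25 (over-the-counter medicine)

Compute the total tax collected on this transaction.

€61.25

Dresser €488.68: home furniture → 7% + 3% municipal = 10% → €48.868
Phone case €17.51: general merchandise → 4.75% + 0% municipal = 4.75% → €0.831725
Bar stool €107.64: home furniture → 7% + 3% municipal = 10% → €10.764
Acetaminophen (200 ct) €8.25: over-the-counter medicine → 7.75% + 1.75% municipal = 9.5% → €0.78375
Unrounded tax sum = €61.247475 → €61.25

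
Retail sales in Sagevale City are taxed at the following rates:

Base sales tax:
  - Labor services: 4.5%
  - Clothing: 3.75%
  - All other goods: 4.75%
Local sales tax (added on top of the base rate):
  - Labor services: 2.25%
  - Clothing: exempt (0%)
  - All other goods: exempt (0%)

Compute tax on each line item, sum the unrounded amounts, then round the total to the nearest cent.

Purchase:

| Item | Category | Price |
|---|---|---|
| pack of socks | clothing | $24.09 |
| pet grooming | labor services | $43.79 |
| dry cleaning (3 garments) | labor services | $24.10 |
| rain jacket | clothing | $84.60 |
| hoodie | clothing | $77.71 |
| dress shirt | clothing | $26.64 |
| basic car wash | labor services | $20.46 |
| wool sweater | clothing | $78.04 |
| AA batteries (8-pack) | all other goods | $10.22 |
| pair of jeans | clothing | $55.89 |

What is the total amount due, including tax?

$465.00

Pack of socks $24.09: clothing → 3.75% + 0% local = 3.75% → $0.903375
Pet grooming $43.79: labor services → 4.5% + 2.25% local = 6.75% → $2.955825
Dry cleaning (3 garments) $24.10: labor services → 4.5% + 2.25% local = 6.75% → $1.62675
Rain jacket $84.60: clothing → 3.75% + 0% local = 3.75% → $3.1725
Hoodie $77.71: clothing → 3.75% + 0% local = 3.75% → $2.914125
Dress shirt $26.64: clothing → 3.75% + 0% local = 3.75% → $0.999
Basic car wash $20.46: labor services → 4.5% + 2.25% local = 6.75% → $1.38105
Wool sweater $78.04: clothing → 3.75% + 0% local = 3.75% → $2.9265
AA batteries (8-pack) $10.22: all other goods → 4.75% + 0% local = 4.75% → $0.48545
Pair of jeans $55.89: clothing → 3.75% + 0% local = 3.75% → $2.095875
Subtotal = $445.54; unrounded tax = $19.46045 → $19.46; total due = $465.00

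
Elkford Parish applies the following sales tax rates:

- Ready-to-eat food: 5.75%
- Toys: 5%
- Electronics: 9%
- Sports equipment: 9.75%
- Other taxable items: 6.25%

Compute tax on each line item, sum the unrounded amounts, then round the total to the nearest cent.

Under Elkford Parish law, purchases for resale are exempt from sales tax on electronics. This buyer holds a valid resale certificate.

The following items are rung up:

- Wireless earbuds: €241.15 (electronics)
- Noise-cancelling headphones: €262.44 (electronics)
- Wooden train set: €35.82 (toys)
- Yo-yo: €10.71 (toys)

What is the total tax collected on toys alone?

Wooden train set €35.82: toys → 5% → €1.791
Yo-yo €10.71: toys → 5% → €0.5355
Tax on toys: unrounded sum = €2.3265 → €2.33

€2.33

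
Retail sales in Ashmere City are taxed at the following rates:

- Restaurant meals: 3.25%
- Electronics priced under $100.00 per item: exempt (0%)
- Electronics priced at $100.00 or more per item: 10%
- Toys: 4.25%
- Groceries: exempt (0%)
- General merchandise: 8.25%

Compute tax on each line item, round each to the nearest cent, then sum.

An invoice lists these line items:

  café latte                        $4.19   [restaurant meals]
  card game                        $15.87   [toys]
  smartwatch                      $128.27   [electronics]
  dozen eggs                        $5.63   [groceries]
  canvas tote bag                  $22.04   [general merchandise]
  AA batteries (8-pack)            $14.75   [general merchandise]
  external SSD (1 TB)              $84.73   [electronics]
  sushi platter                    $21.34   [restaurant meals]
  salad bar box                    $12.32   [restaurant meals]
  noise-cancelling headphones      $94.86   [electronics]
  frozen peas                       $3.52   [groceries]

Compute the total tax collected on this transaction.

Café latte $4.19: restaurant meals → 3.25% → $0.14
Card game $15.87: toys → 4.25% → $0.67
Smartwatch $128.27: electronics, $100.00 or more → 10% → $12.83
Dozen eggs $5.63: groceries → 0% → $0.00
Canvas tote bag $22.04: general merchandise → 8.25% → $1.82
AA batteries (8-pack) $14.75: general merchandise → 8.25% → $1.22
External SSD (1 TB) $84.73: electronics, under $100.00 → 0% → $0.00
Sushi platter $21.34: restaurant meals → 3.25% → $0.69
Salad bar box $12.32: restaurant meals → 3.25% → $0.40
Noise-cancelling headphones $94.86: electronics, under $100.00 → 0% → $0.00
Frozen peas $3.52: groceries → 0% → $0.00
Total tax = $0.14 + $0.67 + $12.83 + $1.82 + $1.22 + $0.69 + $0.40 = $17.77

$17.77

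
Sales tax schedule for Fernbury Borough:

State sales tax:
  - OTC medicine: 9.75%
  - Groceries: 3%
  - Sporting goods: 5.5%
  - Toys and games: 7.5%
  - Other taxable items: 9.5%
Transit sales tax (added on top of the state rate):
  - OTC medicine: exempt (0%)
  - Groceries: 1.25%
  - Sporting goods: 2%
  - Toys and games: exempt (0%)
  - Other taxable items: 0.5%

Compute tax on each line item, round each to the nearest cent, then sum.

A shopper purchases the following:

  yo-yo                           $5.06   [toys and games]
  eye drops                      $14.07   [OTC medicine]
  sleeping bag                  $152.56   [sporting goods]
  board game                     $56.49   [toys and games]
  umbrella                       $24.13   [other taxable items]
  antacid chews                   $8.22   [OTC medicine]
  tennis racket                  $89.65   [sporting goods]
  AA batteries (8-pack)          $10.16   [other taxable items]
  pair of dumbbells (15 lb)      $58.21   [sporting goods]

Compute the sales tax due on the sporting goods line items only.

$22.53

Sleeping bag $152.56: sporting goods → 5.5% + 2% transit = 7.5% → $11.44
Tennis racket $89.65: sporting goods → 5.5% + 2% transit = 7.5% → $6.72
Pair of dumbbells (15 lb) $58.21: sporting goods → 5.5% + 2% transit = 7.5% → $4.37
Tax on sporting goods = $11.44 + $6.72 + $4.37 = $22.53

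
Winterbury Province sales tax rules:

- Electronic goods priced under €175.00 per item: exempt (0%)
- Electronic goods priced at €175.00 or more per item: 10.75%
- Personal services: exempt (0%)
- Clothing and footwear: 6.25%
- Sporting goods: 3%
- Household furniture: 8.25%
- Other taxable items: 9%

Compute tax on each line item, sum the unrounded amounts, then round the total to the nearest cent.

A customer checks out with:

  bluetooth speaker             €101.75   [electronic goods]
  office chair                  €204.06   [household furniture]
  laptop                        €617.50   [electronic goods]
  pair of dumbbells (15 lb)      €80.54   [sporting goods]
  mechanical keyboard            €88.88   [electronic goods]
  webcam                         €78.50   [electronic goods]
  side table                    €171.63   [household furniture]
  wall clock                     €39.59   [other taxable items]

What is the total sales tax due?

Bluetooth speaker €101.75: electronic goods, under €175.00 → 0% → €0.00
Office chair €204.06: household furniture → 8.25% → €16.83495
Laptop €617.50: electronic goods, €175.00 or more → 10.75% → €66.38125
Pair of dumbbells (15 lb) €80.54: sporting goods → 3% → €2.4162
Mechanical keyboard €88.88: electronic goods, under €175.00 → 0% → €0.00
Webcam €78.50: electronic goods, under €175.00 → 0% → €0.00
Side table €171.63: household furniture → 8.25% → €14.159475
Wall clock €39.59: other taxable items → 9% → €3.5631
Unrounded tax sum = €103.354975 → €103.35

€103.35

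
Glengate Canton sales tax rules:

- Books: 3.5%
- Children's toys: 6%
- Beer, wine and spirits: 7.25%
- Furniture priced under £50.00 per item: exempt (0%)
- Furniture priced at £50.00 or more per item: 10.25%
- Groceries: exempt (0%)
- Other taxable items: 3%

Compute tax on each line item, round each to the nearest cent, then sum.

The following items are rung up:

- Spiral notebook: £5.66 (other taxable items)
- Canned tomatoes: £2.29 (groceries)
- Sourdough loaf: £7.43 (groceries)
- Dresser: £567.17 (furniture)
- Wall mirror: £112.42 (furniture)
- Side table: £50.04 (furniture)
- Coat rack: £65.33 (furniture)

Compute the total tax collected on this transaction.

Spiral notebook £5.66: other taxable items → 3% → £0.17
Canned tomatoes £2.29: groceries → 0% → £0.00
Sourdough loaf £7.43: groceries → 0% → £0.00
Dresser £567.17: furniture, £50.00 or more → 10.25% → £58.13
Wall mirror £112.42: furniture, £50.00 or more → 10.25% → £11.52
Side table £50.04: furniture, £50.00 or more → 10.25% → £5.13
Coat rack £65.33: furniture, £50.00 or more → 10.25% → £6.70
Total tax = £0.17 + £58.13 + £11.52 + £5.13 + £6.70 = £81.65

£81.65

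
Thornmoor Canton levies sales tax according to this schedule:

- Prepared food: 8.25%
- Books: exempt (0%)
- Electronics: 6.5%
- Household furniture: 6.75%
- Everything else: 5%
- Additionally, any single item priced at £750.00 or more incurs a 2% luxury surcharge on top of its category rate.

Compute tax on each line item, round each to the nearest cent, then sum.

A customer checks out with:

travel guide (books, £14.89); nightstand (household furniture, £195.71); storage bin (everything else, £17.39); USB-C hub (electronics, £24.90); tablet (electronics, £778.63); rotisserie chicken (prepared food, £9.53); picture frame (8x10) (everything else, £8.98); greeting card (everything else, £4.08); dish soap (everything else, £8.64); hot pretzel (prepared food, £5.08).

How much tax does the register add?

Travel guide £14.89: books → 0% → £0.00
Nightstand £195.71: household furniture → 6.75% → £13.21
Storage bin £17.39: everything else → 5% → £0.87
USB-C hub £24.90: electronics → 6.5% → £1.62
Tablet £778.63: electronics → 6.5% + 2% surcharge = 8.5% → £66.18
Rotisserie chicken £9.53: prepared food → 8.25% → £0.79
Picture frame (8x10) £8.98: everything else → 5% → £0.45
Greeting card £4.08: everything else → 5% → £0.20
Dish soap £8.64: everything else → 5% → £0.43
Hot pretzel £5.08: prepared food → 8.25% → £0.42
Total tax = £13.21 + £0.87 + £1.62 + £66.18 + £0.79 + £0.45 + £0.20 + £0.43 + £0.42 = £84.17

£84.17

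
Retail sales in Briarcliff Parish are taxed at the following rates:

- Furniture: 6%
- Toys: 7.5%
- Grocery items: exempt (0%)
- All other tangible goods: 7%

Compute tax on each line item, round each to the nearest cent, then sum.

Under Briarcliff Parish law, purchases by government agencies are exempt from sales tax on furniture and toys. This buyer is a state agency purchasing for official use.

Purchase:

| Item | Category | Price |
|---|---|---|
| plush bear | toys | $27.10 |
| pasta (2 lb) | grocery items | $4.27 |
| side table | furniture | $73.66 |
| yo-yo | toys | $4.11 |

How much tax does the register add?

$0.00

Plush bear $27.10: toys, buyer-exempt → 0% → $0.00
Pasta (2 lb) $4.27: grocery items → 0% → $0.00
Side table $73.66: furniture, buyer-exempt → 0% → $0.00
Yo-yo $4.11: toys, buyer-exempt → 0% → $0.00
Total tax = $0.00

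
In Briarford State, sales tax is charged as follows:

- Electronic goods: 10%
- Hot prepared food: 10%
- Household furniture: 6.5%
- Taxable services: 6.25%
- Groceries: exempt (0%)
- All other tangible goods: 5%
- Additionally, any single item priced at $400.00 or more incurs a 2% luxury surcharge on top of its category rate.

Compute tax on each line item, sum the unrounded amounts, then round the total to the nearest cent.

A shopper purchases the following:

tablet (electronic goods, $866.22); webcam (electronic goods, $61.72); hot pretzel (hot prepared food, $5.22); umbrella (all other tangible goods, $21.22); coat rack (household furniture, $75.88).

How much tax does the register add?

Tablet $866.22: electronic goods → 10% + 2% surcharge = 12% → $103.9464
Webcam $61.72: electronic goods → 10% → $6.172
Hot pretzel $5.22: hot prepared food → 10% → $0.522
Umbrella $21.22: all other tangible goods → 5% → $1.061
Coat rack $75.88: household furniture → 6.5% → $4.9322
Unrounded tax sum = $116.6336 → $116.63

$116.63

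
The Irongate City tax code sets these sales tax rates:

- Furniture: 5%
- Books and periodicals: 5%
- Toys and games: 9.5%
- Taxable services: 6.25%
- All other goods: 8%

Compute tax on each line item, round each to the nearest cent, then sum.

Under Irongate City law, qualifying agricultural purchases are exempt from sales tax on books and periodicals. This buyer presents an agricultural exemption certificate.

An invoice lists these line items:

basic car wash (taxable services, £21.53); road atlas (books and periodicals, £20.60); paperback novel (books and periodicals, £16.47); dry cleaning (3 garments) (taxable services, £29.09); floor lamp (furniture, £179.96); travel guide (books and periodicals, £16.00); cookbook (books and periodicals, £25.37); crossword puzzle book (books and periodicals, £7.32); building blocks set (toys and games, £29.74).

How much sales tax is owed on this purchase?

£15.00

Basic car wash £21.53: taxable services → 6.25% → £1.35
Road atlas £20.60: books and periodicals, buyer-exempt → 0% → £0.00
Paperback novel £16.47: books and periodicals, buyer-exempt → 0% → £0.00
Dry cleaning (3 garments) £29.09: taxable services → 6.25% → £1.82
Floor lamp £179.96: furniture → 5% → £9.00
Travel guide £16.00: books and periodicals, buyer-exempt → 0% → £0.00
Cookbook £25.37: books and periodicals, buyer-exempt → 0% → £0.00
Crossword puzzle book £7.32: books and periodicals, buyer-exempt → 0% → £0.00
Building blocks set £29.74: toys and games → 9.5% → £2.83
Total tax = £1.35 + £1.82 + £9.00 + £2.83 = £15.00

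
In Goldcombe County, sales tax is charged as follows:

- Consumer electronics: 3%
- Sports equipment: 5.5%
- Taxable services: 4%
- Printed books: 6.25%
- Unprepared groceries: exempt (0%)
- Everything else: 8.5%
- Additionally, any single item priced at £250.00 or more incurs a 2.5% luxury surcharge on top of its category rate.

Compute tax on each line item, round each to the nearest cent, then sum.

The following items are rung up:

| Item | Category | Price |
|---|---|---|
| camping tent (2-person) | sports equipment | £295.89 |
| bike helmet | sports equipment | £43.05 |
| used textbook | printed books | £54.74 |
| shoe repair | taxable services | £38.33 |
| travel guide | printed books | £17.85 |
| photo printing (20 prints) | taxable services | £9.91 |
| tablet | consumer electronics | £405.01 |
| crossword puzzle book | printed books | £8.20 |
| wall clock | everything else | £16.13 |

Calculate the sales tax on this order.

£56.67

Camping tent (2-person) £295.89: sports equipment → 5.5% + 2.5% surcharge = 8% → £23.67
Bike helmet £43.05: sports equipment → 5.5% → £2.37
Used textbook £54.74: printed books → 6.25% → £3.42
Shoe repair £38.33: taxable services → 4% → £1.53
Travel guide £17.85: printed books → 6.25% → £1.12
Photo printing (20 prints) £9.91: taxable services → 4% → £0.40
Tablet £405.01: consumer electronics → 3% + 2.5% surcharge = 5.5% → £22.28
Crossword puzzle book £8.20: printed books → 6.25% → £0.51
Wall clock £16.13: everything else → 8.5% → £1.37
Total tax = £23.67 + £2.37 + £3.42 + £1.53 + £1.12 + £0.40 + £22.28 + £0.51 + £1.37 = £56.67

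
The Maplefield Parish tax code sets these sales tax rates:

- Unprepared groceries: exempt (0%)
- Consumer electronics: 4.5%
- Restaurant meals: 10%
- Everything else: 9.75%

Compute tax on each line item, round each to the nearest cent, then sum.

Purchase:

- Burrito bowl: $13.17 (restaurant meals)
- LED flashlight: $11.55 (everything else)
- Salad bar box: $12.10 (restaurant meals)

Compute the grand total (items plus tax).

Burrito bowl $13.17: restaurant meals → 10% → $1.32
LED flashlight $11.55: everything else → 9.75% → $1.13
Salad bar box $12.10: restaurant meals → 10% → $1.21
Subtotal = $36.82; tax = $3.66; total due = $40.48

$40.48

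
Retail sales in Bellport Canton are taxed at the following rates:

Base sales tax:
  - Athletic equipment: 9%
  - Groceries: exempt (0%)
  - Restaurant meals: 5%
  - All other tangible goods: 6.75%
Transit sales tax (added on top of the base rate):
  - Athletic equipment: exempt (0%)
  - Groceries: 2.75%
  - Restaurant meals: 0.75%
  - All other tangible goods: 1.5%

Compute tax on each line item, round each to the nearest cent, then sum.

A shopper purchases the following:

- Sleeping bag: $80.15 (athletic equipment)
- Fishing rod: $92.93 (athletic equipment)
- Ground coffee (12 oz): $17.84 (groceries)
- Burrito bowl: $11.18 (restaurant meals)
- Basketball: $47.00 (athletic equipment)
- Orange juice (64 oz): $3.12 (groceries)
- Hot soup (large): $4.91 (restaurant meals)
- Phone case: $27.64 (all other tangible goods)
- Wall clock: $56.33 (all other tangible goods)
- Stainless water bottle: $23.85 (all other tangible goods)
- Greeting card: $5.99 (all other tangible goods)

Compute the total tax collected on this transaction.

Sleeping bag $80.15: athletic equipment → 9% + 0% transit = 9% → $7.21
Fishing rod $92.93: athletic equipment → 9% + 0% transit = 9% → $8.36
Ground coffee (12 oz) $17.84: groceries → 0% + 2.75% transit = 2.75% → $0.49
Burrito bowl $11.18: restaurant meals → 5% + 0.75% transit = 5.75% → $0.64
Basketball $47.00: athletic equipment → 9% + 0% transit = 9% → $4.23
Orange juice (64 oz) $3.12: groceries → 0% + 2.75% transit = 2.75% → $0.09
Hot soup (large) $4.91: restaurant meals → 5% + 0.75% transit = 5.75% → $0.28
Phone case $27.64: all other tangible goods → 6.75% + 1.5% transit = 8.25% → $2.28
Wall clock $56.33: all other tangible goods → 6.75% + 1.5% transit = 8.25% → $4.65
Stainless water bottle $23.85: all other tangible goods → 6.75% + 1.5% transit = 8.25% → $1.97
Greeting card $5.99: all other tangible goods → 6.75% + 1.5% transit = 8.25% → $0.49
Total tax = $7.21 + $8.36 + $0.49 + $0.64 + $4.23 + $0.09 + $0.28 + $2.28 + $4.65 + $1.97 + $0.49 = $30.69

$30.69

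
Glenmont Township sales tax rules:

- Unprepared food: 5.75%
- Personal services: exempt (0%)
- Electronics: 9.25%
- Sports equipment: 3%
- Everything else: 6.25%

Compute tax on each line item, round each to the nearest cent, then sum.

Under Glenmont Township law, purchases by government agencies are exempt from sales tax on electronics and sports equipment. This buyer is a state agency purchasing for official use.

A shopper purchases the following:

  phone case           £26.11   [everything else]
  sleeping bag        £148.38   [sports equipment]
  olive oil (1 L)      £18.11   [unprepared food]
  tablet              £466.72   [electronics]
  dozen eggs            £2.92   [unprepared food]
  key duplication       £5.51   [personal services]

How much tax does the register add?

Phone case £26.11: everything else → 6.25% → £1.63
Sleeping bag £148.38: sports equipment, buyer-exempt → 0% → £0.00
Olive oil (1 L) £18.11: unprepared food → 5.75% → £1.04
Tablet £466.72: electronics, buyer-exempt → 0% → £0.00
Dozen eggs £2.92: unprepared food → 5.75% → £0.17
Key duplication £5.51: personal services → 0% → £0.00
Total tax = £1.63 + £1.04 + £0.17 = £2.84

£2.84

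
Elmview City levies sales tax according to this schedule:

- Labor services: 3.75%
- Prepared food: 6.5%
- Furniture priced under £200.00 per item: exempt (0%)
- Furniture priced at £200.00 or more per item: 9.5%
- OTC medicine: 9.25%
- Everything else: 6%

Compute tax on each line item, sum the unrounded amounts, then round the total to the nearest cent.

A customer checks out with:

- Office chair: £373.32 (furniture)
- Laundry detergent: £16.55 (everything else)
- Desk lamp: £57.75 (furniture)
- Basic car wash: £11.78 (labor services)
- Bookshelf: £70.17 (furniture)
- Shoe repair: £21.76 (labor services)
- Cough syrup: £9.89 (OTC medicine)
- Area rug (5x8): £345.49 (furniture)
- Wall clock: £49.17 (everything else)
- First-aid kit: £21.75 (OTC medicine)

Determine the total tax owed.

£76.41

Office chair £373.32: furniture, £200.00 or more → 9.5% → £35.4654
Laundry detergent £16.55: everything else → 6% → £0.993
Desk lamp £57.75: furniture, under £200.00 → 0% → £0.00
Basic car wash £11.78: labor services → 3.75% → £0.44175
Bookshelf £70.17: furniture, under £200.00 → 0% → £0.00
Shoe repair £21.76: labor services → 3.75% → £0.816
Cough syrup £9.89: OTC medicine → 9.25% → £0.914825
Area rug (5x8) £345.49: furniture, £200.00 or more → 9.5% → £32.82155
Wall clock £49.17: everything else → 6% → £2.9502
First-aid kit £21.75: OTC medicine → 9.25% → £2.011875
Unrounded tax sum = £76.4146 → £76.41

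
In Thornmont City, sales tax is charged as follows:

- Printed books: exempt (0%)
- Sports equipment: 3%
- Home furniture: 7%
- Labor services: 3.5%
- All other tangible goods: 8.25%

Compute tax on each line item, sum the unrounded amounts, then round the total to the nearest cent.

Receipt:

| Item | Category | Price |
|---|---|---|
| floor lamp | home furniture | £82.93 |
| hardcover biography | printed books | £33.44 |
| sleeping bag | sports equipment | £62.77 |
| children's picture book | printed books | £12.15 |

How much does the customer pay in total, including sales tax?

Floor lamp £82.93: home furniture → 7% → £5.8051
Hardcover biography £33.44: printed books → 0% → £0.00
Sleeping bag £62.77: sports equipment → 3% → £1.8831
Children's picture book £12.15: printed books → 0% → £0.00
Subtotal = £191.29; unrounded tax = £7.6882 → £7.69; total due = £198.98

£198.98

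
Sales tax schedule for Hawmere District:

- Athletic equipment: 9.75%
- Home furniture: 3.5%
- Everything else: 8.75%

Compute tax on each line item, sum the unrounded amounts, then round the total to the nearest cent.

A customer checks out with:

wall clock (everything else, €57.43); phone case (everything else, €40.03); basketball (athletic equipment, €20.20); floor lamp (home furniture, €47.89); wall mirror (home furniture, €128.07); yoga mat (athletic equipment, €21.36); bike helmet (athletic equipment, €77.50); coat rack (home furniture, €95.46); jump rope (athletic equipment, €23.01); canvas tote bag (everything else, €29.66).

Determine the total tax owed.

€34.47

Wall clock €57.43: everything else → 8.75% → €5.025125
Phone case €40.03: everything else → 8.75% → €3.502625
Basketball €20.20: athletic equipment → 9.75% → €1.9695
Floor lamp €47.89: home furniture → 3.5% → €1.67615
Wall mirror €128.07: home furniture → 3.5% → €4.48245
Yoga mat €21.36: athletic equipment → 9.75% → €2.0826
Bike helmet €77.50: athletic equipment → 9.75% → €7.55625
Coat rack €95.46: home furniture → 3.5% → €3.3411
Jump rope €23.01: athletic equipment → 9.75% → €2.243475
Canvas tote bag €29.66: everything else → 8.75% → €2.59525
Unrounded tax sum = €34.474525 → €34.47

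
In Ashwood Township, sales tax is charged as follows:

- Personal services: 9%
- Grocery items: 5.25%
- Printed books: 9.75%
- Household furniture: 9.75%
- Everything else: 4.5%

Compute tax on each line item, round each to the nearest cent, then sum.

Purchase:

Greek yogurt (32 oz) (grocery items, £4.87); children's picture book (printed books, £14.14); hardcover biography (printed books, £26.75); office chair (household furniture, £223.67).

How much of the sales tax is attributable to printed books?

£3.99

Children's picture book £14.14: printed books → 9.75% → £1.38
Hardcover biography £26.75: printed books → 9.75% → £2.61
Tax on printed books = £1.38 + £2.61 = £3.99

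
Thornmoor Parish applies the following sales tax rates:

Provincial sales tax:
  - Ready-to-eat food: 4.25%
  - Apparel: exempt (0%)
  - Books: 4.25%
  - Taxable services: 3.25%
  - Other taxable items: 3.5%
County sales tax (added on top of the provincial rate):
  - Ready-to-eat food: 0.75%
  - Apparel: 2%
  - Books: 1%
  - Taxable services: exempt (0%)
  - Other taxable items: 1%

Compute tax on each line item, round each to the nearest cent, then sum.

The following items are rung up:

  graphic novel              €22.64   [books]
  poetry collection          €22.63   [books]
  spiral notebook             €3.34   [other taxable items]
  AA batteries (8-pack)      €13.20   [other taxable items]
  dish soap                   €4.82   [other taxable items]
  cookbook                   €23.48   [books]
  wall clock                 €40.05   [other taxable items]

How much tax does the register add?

€6.37

Graphic novel €22.64: books → 4.25% + 1% county = 5.25% → €1.19
Poetry collection €22.63: books → 4.25% + 1% county = 5.25% → €1.19
Spiral notebook €3.34: other taxable items → 3.5% + 1% county = 4.5% → €0.15
AA batteries (8-pack) €13.20: other taxable items → 3.5% + 1% county = 4.5% → €0.59
Dish soap €4.82: other taxable items → 3.5% + 1% county = 4.5% → €0.22
Cookbook €23.48: books → 4.25% + 1% county = 5.25% → €1.23
Wall clock €40.05: other taxable items → 3.5% + 1% county = 4.5% → €1.80
Total tax = €1.19 + €1.19 + €0.15 + €0.59 + €0.22 + €1.23 + €1.80 = €6.37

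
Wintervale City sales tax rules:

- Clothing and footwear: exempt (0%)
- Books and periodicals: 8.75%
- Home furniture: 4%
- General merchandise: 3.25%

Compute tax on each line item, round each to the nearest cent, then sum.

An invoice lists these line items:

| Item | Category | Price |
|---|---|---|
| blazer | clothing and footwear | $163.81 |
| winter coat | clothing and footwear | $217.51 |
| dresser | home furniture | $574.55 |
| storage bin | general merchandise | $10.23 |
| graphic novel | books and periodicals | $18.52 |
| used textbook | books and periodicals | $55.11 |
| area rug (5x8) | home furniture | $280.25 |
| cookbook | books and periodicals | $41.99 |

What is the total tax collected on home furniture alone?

Dresser $574.55: home furniture → 4% → $22.98
Area rug (5x8) $280.25: home furniture → 4% → $11.21
Tax on home furniture = $22.98 + $11.21 = $34.19

$34.19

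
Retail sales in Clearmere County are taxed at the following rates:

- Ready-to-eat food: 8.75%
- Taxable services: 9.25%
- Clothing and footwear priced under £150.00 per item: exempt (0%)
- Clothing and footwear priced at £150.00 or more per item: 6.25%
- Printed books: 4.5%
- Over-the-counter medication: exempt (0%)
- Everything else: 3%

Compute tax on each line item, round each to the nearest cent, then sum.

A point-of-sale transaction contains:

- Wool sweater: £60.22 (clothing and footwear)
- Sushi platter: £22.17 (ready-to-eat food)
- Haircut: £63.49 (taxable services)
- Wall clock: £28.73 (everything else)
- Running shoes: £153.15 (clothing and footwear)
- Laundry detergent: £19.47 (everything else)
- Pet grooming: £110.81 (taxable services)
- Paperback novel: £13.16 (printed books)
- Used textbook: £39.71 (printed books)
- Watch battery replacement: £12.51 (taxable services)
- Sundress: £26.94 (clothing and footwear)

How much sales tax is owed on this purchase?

£32.61

Wool sweater £60.22: clothing and footwear, under £150.00 → 0% → £0.00
Sushi platter £22.17: ready-to-eat food → 8.75% → £1.94
Haircut £63.49: taxable services → 9.25% → £5.87
Wall clock £28.73: everything else → 3% → £0.86
Running shoes £153.15: clothing and footwear, £150.00 or more → 6.25% → £9.57
Laundry detergent £19.47: everything else → 3% → £0.58
Pet grooming £110.81: taxable services → 9.25% → £10.25
Paperback novel £13.16: printed books → 4.5% → £0.59
Used textbook £39.71: printed books → 4.5% → £1.79
Watch battery replacement £12.51: taxable services → 9.25% → £1.16
Sundress £26.94: clothing and footwear, under £150.00 → 0% → £0.00
Total tax = £1.94 + £5.87 + £0.86 + £9.57 + £0.58 + £10.25 + £0.59 + £1.79 + £1.16 = £32.61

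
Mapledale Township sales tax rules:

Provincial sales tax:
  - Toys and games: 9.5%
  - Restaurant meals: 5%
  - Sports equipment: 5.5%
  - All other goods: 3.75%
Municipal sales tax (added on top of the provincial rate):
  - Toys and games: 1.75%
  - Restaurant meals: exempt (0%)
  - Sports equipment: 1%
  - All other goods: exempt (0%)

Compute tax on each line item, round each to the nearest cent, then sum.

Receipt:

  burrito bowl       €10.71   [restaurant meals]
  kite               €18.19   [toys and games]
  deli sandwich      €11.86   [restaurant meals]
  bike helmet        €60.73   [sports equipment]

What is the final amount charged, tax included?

€108.62

Burrito bowl €10.71: restaurant meals → 5% + 0% municipal = 5% → €0.54
Kite €18.19: toys and games → 9.5% + 1.75% municipal = 11.25% → €2.05
Deli sandwich €11.86: restaurant meals → 5% + 0% municipal = 5% → €0.59
Bike helmet €60.73: sports equipment → 5.5% + 1% municipal = 6.5% → €3.95
Subtotal = €101.49; tax = €7.13; total due = €108.62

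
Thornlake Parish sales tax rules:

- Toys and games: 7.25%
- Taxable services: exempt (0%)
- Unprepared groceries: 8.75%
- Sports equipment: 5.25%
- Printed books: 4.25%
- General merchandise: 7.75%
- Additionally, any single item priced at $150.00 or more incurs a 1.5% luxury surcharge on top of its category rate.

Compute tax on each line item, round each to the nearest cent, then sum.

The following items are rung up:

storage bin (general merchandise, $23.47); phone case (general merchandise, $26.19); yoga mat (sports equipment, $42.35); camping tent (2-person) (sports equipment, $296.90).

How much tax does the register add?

Storage bin $23.47: general merchandise → 7.75% → $1.82
Phone case $26.19: general merchandise → 7.75% → $2.03
Yoga mat $42.35: sports equipment → 5.25% → $2.22
Camping tent (2-person) $296.90: sports equipment → 5.25% + 1.5% surcharge = 6.75% → $20.04
Total tax = $1.82 + $2.03 + $2.22 + $20.04 = $26.11

$26.11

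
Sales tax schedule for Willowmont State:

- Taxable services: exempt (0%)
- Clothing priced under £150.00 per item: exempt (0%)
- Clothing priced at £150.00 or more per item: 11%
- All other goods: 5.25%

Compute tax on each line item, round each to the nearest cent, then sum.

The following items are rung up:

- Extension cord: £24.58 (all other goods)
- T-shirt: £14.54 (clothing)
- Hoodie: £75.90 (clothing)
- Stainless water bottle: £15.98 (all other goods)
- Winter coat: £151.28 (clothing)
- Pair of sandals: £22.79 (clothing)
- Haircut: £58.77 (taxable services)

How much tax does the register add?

Extension cord £24.58: all other goods → 5.25% → £1.29
T-shirt £14.54: clothing, under £150.00 → 0% → £0.00
Hoodie £75.90: clothing, under £150.00 → 0% → £0.00
Stainless water bottle £15.98: all other goods → 5.25% → £0.84
Winter coat £151.28: clothing, £150.00 or more → 11% → £16.64
Pair of sandals £22.79: clothing, under £150.00 → 0% → £0.00
Haircut £58.77: taxable services → 0% → £0.00
Total tax = £1.29 + £0.84 + £16.64 = £18.77

£18.77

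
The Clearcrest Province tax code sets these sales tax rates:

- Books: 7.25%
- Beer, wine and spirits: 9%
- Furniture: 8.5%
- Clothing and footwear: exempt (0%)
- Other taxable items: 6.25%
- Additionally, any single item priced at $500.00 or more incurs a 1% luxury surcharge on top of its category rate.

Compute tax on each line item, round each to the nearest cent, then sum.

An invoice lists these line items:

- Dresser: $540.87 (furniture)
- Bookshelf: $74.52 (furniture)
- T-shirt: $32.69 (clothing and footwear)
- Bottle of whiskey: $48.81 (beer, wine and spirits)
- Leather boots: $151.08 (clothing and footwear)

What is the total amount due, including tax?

Dresser $540.87: furniture → 8.5% + 1% surcharge = 9.5% → $51.38
Bookshelf $74.52: furniture → 8.5% → $6.33
T-shirt $32.69: clothing and footwear → 0% → $0.00
Bottle of whiskey $48.81: beer, wine and spirits → 9% → $4.39
Leather boots $151.08: clothing and footwear → 0% → $0.00
Subtotal = $847.97; tax = $62.10; total due = $910.07

$910.07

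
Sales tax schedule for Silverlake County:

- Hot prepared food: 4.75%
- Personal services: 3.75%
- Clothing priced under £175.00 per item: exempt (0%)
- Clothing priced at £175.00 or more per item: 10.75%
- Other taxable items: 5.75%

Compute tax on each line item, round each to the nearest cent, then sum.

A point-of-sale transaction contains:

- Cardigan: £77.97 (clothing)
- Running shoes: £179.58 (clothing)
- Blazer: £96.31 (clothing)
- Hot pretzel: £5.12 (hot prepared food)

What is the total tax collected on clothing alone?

£19.30

Cardigan £77.97: clothing, under £175.00 → 0% → £0.00
Running shoes £179.58: clothing, £175.00 or more → 10.75% → £19.30
Blazer £96.31: clothing, under £175.00 → 0% → £0.00
Tax on clothing = £0.00 + £19.30 + £0.00 = £19.30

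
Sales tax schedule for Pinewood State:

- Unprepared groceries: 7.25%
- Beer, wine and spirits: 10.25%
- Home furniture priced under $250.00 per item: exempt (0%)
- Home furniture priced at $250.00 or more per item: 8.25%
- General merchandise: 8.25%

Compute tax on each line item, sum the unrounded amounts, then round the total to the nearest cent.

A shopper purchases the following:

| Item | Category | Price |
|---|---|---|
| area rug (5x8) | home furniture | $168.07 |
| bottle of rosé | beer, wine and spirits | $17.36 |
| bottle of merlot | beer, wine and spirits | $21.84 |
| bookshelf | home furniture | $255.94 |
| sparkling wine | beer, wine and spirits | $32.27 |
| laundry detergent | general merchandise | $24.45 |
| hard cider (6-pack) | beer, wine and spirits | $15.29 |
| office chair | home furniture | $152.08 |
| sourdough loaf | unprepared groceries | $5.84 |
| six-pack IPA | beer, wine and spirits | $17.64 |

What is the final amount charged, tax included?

Area rug (5x8) $168.07: home furniture, under $250.00 → 0% → $0.00
Bottle of rosé $17.36: beer, wine and spirits → 10.25% → $1.7794
Bottle of merlot $21.84: beer, wine and spirits → 10.25% → $2.2386
Bookshelf $255.94: home furniture, $250.00 or more → 8.25% → $21.11505
Sparkling wine $32.27: beer, wine and spirits → 10.25% → $3.307675
Laundry detergent $24.45: general merchandise → 8.25% → $2.017125
Hard cider (6-pack) $15.29: beer, wine and spirits → 10.25% → $1.567225
Office chair $152.08: home furniture, under $250.00 → 0% → $0.00
Sourdough loaf $5.84: unprepared groceries → 7.25% → $0.4234
Six-pack IPA $17.64: beer, wine and spirits → 10.25% → $1.8081
Subtotal = $710.78; unrounded tax = $34.256575 → $34.26; total due = $745.04

$745.04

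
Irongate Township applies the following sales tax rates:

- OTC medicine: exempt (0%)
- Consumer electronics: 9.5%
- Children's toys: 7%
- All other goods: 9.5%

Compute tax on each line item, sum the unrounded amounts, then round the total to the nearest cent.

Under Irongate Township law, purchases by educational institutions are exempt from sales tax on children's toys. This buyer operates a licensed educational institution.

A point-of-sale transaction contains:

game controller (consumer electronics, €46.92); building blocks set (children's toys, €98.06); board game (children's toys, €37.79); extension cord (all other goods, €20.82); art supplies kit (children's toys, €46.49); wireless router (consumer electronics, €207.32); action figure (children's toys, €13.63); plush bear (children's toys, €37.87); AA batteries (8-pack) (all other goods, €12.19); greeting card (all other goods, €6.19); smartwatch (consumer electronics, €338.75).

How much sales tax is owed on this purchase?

Game controller €46.92: consumer electronics → 9.5% → €4.4574
Building blocks set €98.06: children's toys, buyer-exempt → 0% → €0.00
Board game €37.79: children's toys, buyer-exempt → 0% → €0.00
Extension cord €20.82: all other goods → 9.5% → €1.9779
Art supplies kit €46.49: children's toys, buyer-exempt → 0% → €0.00
Wireless router €207.32: consumer electronics → 9.5% → €19.6954
Action figure €13.63: children's toys, buyer-exempt → 0% → €0.00
Plush bear €37.87: children's toys, buyer-exempt → 0% → €0.00
AA batteries (8-pack) €12.19: all other goods → 9.5% → €1.15805
Greeting card €6.19: all other goods → 9.5% → €0.58805
Smartwatch €338.75: consumer electronics → 9.5% → €32.18125
Unrounded tax sum = €60.05805 → €60.06

€60.06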